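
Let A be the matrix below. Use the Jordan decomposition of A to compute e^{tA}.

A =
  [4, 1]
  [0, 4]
e^{tA} =
  [exp(4*t), t*exp(4*t)]
  [0, exp(4*t)]

Strategy: write A = P · J · P⁻¹ where J is a Jordan canonical form, so e^{tA} = P · e^{tJ} · P⁻¹, and e^{tJ} can be computed block-by-block.

A has Jordan form
J =
  [4, 1]
  [0, 4]
(up to reordering of blocks).

Per-block formulas:
  For a 2×2 Jordan block J_2(4): exp(t · J_2(4)) = e^(4t)·(I + t·N), where N is the 2×2 nilpotent shift.

After assembling e^{tJ} and conjugating by P, we get:

e^{tA} =
  [exp(4*t), t*exp(4*t)]
  [0, exp(4*t)]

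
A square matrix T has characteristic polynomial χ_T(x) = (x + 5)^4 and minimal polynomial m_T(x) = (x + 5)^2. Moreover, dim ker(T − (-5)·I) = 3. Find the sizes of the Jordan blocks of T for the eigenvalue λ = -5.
Block sizes for λ = -5: [2, 1, 1]

Step 1 — from the characteristic polynomial, algebraic multiplicity of λ = -5 is 4. From dim ker(T − (-5)·I) = 3, there are exactly 3 Jordan blocks for λ = -5.
Step 2 — from the minimal polynomial, the factor (x + 5)^2 tells us the largest block for λ = -5 has size 2.
Step 3 — with total size 4, 3 blocks, and largest block 2, the block sizes (in nonincreasing order) are [2, 1, 1].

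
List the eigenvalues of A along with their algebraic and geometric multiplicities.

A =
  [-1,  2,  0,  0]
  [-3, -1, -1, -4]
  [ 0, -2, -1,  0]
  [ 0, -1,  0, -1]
λ = -1: alg = 4, geom = 2

Step 1 — factor the characteristic polynomial to read off the algebraic multiplicities:
  χ_A(x) = (x + 1)^4

Step 2 — compute geometric multiplicities via the rank-nullity identity g(λ) = n − rank(A − λI):
  rank(A − (-1)·I) = 2, so dim ker(A − (-1)·I) = n − 2 = 2

Summary:
  λ = -1: algebraic multiplicity = 4, geometric multiplicity = 2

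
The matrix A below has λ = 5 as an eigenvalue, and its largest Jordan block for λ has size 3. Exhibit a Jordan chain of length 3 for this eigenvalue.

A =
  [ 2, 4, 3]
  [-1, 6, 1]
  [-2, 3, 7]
A Jordan chain for λ = 5 of length 3:
v_1 = (-1, 0, -1)ᵀ
v_2 = (-3, -1, -2)ᵀ
v_3 = (1, 0, 0)ᵀ

Let N = A − (5)·I. We want v_3 with N^3 v_3 = 0 but N^2 v_3 ≠ 0; then v_{j-1} := N · v_j for j = 3, …, 2.

Pick v_3 = (1, 0, 0)ᵀ.
Then v_2 = N · v_3 = (-3, -1, -2)ᵀ.
Then v_1 = N · v_2 = (-1, 0, -1)ᵀ.

Sanity check: (A − (5)·I) v_1 = (0, 0, 0)ᵀ = 0. ✓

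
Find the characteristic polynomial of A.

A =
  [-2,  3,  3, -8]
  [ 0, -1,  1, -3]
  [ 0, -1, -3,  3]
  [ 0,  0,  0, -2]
x^4 + 8*x^3 + 24*x^2 + 32*x + 16

Expanding det(x·I − A) (e.g. by cofactor expansion or by noting that A is similar to its Jordan form J, which has the same characteristic polynomial as A) gives
  χ_A(x) = x^4 + 8*x^3 + 24*x^2 + 32*x + 16
which factors as (x + 2)^4. The eigenvalues (with algebraic multiplicities) are λ = -2 with multiplicity 4.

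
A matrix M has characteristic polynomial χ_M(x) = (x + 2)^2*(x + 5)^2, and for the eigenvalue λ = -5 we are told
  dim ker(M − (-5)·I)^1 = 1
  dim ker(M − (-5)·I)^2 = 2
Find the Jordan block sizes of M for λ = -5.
Block sizes for λ = -5: [2]

From the dimensions of kernels of powers, the number of Jordan blocks of size at least j is d_j − d_{j−1} where d_j = dim ker(N^j) (with d_0 = 0). Computing the differences gives [1, 1].
The number of blocks of size exactly k is (#blocks of size ≥ k) − (#blocks of size ≥ k + 1), so the partition is: 1 block(s) of size 2.
In nonincreasing order the block sizes are [2].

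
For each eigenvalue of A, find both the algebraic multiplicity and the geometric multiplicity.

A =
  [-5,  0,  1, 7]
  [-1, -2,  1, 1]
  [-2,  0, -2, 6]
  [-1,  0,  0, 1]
λ = -2: alg = 4, geom = 2

Step 1 — factor the characteristic polynomial to read off the algebraic multiplicities:
  χ_A(x) = (x + 2)^4

Step 2 — compute geometric multiplicities via the rank-nullity identity g(λ) = n − rank(A − λI):
  rank(A − (-2)·I) = 2, so dim ker(A − (-2)·I) = n − 2 = 2

Summary:
  λ = -2: algebraic multiplicity = 4, geometric multiplicity = 2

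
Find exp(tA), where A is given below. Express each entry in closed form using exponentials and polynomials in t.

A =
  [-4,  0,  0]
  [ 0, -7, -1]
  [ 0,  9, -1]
e^{tA} =
  [exp(-4*t), 0, 0]
  [0, -3*t*exp(-4*t) + exp(-4*t), -t*exp(-4*t)]
  [0, 9*t*exp(-4*t), 3*t*exp(-4*t) + exp(-4*t)]

Strategy: write A = P · J · P⁻¹ where J is a Jordan canonical form, so e^{tA} = P · e^{tJ} · P⁻¹, and e^{tJ} can be computed block-by-block.

A has Jordan form
J =
  [-4,  1,  0]
  [ 0, -4,  0]
  [ 0,  0, -4]
(up to reordering of blocks).

Per-block formulas:
  For a 2×2 Jordan block J_2(-4): exp(t · J_2(-4)) = e^(-4t)·(I + t·N), where N is the 2×2 nilpotent shift.
  For a 1×1 block at λ = -4: exp(t · [-4]) = [e^(-4t)].

After assembling e^{tJ} and conjugating by P, we get:

e^{tA} =
  [exp(-4*t), 0, 0]
  [0, -3*t*exp(-4*t) + exp(-4*t), -t*exp(-4*t)]
  [0, 9*t*exp(-4*t), 3*t*exp(-4*t) + exp(-4*t)]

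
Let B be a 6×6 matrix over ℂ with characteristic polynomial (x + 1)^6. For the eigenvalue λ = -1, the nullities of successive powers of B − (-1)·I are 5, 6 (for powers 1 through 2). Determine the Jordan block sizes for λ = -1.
Block sizes for λ = -1: [2, 1, 1, 1, 1]

From the dimensions of kernels of powers, the number of Jordan blocks of size at least j is d_j − d_{j−1} where d_j = dim ker(N^j) (with d_0 = 0). Computing the differences gives [5, 1].
The number of blocks of size exactly k is (#blocks of size ≥ k) − (#blocks of size ≥ k + 1), so the partition is: 4 block(s) of size 1, 1 block(s) of size 2.
In nonincreasing order the block sizes are [2, 1, 1, 1, 1].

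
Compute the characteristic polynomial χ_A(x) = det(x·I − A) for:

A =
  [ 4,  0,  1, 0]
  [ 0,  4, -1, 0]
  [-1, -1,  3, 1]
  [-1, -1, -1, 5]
x^4 - 16*x^3 + 96*x^2 - 256*x + 256

Expanding det(x·I − A) (e.g. by cofactor expansion or by noting that A is similar to its Jordan form J, which has the same characteristic polynomial as A) gives
  χ_A(x) = x^4 - 16*x^3 + 96*x^2 - 256*x + 256
which factors as (x - 4)^4. The eigenvalues (with algebraic multiplicities) are λ = 4 with multiplicity 4.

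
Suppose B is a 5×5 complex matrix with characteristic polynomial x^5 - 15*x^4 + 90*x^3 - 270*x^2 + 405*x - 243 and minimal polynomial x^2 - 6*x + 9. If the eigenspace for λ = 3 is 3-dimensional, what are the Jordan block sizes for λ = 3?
Block sizes for λ = 3: [2, 2, 1]

Step 1 — from the characteristic polynomial, algebraic multiplicity of λ = 3 is 5. From dim ker(B − (3)·I) = 3, there are exactly 3 Jordan blocks for λ = 3.
Step 2 — from the minimal polynomial, the factor (x − 3)^2 tells us the largest block for λ = 3 has size 2.
Step 3 — with total size 5, 3 blocks, and largest block 2, the block sizes (in nonincreasing order) are [2, 2, 1].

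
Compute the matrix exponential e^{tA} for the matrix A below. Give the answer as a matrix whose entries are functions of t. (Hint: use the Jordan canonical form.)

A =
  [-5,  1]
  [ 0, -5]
e^{tA} =
  [exp(-5*t), t*exp(-5*t)]
  [0, exp(-5*t)]

Strategy: write A = P · J · P⁻¹ where J is a Jordan canonical form, so e^{tA} = P · e^{tJ} · P⁻¹, and e^{tJ} can be computed block-by-block.

A has Jordan form
J =
  [-5,  1]
  [ 0, -5]
(up to reordering of blocks).

Per-block formulas:
  For a 2×2 Jordan block J_2(-5): exp(t · J_2(-5)) = e^(-5t)·(I + t·N), where N is the 2×2 nilpotent shift.

After assembling e^{tJ} and conjugating by P, we get:

e^{tA} =
  [exp(-5*t), t*exp(-5*t)]
  [0, exp(-5*t)]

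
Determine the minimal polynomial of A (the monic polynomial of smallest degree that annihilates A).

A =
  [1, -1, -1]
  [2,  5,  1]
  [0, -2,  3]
x^3 - 9*x^2 + 27*x - 27

The characteristic polynomial is χ_A(x) = (x - 3)^3, so the eigenvalues are known. The minimal polynomial is
  m_A(x) = Π_λ (x − λ)^{k_λ}
where k_λ is the size of the *largest* Jordan block for λ (equivalently, the smallest k with (A − λI)^k v = 0 for every generalised eigenvector v of λ).

  λ = 3: largest Jordan block has size 3, contributing (x − 3)^3

So m_A(x) = (x - 3)^3 = x^3 - 9*x^2 + 27*x - 27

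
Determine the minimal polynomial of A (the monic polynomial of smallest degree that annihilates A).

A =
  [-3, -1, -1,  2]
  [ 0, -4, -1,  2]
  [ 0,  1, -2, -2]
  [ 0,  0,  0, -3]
x^2 + 6*x + 9

The characteristic polynomial is χ_A(x) = (x + 3)^4, so the eigenvalues are known. The minimal polynomial is
  m_A(x) = Π_λ (x − λ)^{k_λ}
where k_λ is the size of the *largest* Jordan block for λ (equivalently, the smallest k with (A − λI)^k v = 0 for every generalised eigenvector v of λ).

  λ = -3: largest Jordan block has size 2, contributing (x + 3)^2

So m_A(x) = (x + 3)^2 = x^2 + 6*x + 9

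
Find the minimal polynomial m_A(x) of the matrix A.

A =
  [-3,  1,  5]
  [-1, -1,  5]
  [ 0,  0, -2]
x^2 + 4*x + 4

The characteristic polynomial is χ_A(x) = (x + 2)^3, so the eigenvalues are known. The minimal polynomial is
  m_A(x) = Π_λ (x − λ)^{k_λ}
where k_λ is the size of the *largest* Jordan block for λ (equivalently, the smallest k with (A − λI)^k v = 0 for every generalised eigenvector v of λ).

  λ = -2: largest Jordan block has size 2, contributing (x + 2)^2

So m_A(x) = (x + 2)^2 = x^2 + 4*x + 4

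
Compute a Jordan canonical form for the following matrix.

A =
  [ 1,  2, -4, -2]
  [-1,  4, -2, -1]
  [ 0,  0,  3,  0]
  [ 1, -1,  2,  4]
J_2(3) ⊕ J_1(3) ⊕ J_1(3)

The characteristic polynomial is
  det(x·I − A) = x^4 - 12*x^3 + 54*x^2 - 108*x + 81 = (x - 3)^4

Eigenvalues and multiplicities (the geometric multiplicity of λ is n − rank(A − λI), which equals the number of Jordan blocks for λ):
  λ = 3: algebraic multiplicity = 4, geometric multiplicity = 3

Determining the block sizes for each eigenvalue:
  λ = 3: 3 blocks summing to 4 forces exactly one block of size 2 and the rest size 1 → block sizes [2, 1, 1]

Assembling the blocks gives a Jordan form
J =
  [3, 1, 0, 0]
  [0, 3, 0, 0]
  [0, 0, 3, 0]
  [0, 0, 0, 3]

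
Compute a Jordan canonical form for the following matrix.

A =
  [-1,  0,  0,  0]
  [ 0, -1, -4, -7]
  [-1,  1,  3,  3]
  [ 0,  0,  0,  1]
J_1(-1) ⊕ J_3(1)

The characteristic polynomial is
  det(x·I − A) = x^4 - 2*x^3 + 2*x - 1 = (x - 1)^3*(x + 1)

Eigenvalues and multiplicities (the geometric multiplicity of λ is n − rank(A − λI), which equals the number of Jordan blocks for λ):
  λ = -1: algebraic multiplicity = 1, geometric multiplicity = 1
  λ = 1: algebraic multiplicity = 3, geometric multiplicity = 1

Determining the block sizes for each eigenvalue:
  λ = -1: one block (gm = 1), so the single block has size am = 1 → block sizes [1]
  λ = 1: one block (gm = 1), so the single block has size am = 3 → block sizes [3]

Assembling the blocks gives a Jordan form
J =
  [-1, 0, 0, 0]
  [ 0, 1, 1, 0]
  [ 0, 0, 1, 1]
  [ 0, 0, 0, 1]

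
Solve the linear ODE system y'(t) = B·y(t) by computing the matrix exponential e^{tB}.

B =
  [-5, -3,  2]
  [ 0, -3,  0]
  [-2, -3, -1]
e^{tB} =
  [-2*t*exp(-3*t) + exp(-3*t), -3*t*exp(-3*t), 2*t*exp(-3*t)]
  [0, exp(-3*t), 0]
  [-2*t*exp(-3*t), -3*t*exp(-3*t), 2*t*exp(-3*t) + exp(-3*t)]

Strategy: write B = P · J · P⁻¹ where J is a Jordan canonical form, so e^{tB} = P · e^{tJ} · P⁻¹, and e^{tJ} can be computed block-by-block.

B has Jordan form
J =
  [-3,  1,  0]
  [ 0, -3,  0]
  [ 0,  0, -3]
(up to reordering of blocks).

Per-block formulas:
  For a 2×2 Jordan block J_2(-3): exp(t · J_2(-3)) = e^(-3t)·(I + t·N), where N is the 2×2 nilpotent shift.
  For a 1×1 block at λ = -3: exp(t · [-3]) = [e^(-3t)].

After assembling e^{tJ} and conjugating by P, we get:

e^{tB} =
  [-2*t*exp(-3*t) + exp(-3*t), -3*t*exp(-3*t), 2*t*exp(-3*t)]
  [0, exp(-3*t), 0]
  [-2*t*exp(-3*t), -3*t*exp(-3*t), 2*t*exp(-3*t) + exp(-3*t)]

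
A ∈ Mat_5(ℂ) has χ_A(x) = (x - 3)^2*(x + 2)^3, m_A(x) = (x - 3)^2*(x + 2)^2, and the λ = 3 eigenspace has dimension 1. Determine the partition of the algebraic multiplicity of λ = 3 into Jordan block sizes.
Block sizes for λ = 3: [2]

Step 1 — from the characteristic polynomial, algebraic multiplicity of λ = 3 is 2. From dim ker(A − (3)·I) = 1, there are exactly 1 Jordan blocks for λ = 3.
Step 2 — from the minimal polynomial, the factor (x − 3)^2 tells us the largest block for λ = 3 has size 2.
Step 3 — with total size 2, 1 blocks, and largest block 2, the block sizes (in nonincreasing order) are [2].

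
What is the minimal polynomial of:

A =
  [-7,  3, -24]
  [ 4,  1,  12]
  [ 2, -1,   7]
x^3 - x^2 - x + 1

The characteristic polynomial is χ_A(x) = (x - 1)^2*(x + 1), so the eigenvalues are known. The minimal polynomial is
  m_A(x) = Π_λ (x − λ)^{k_λ}
where k_λ is the size of the *largest* Jordan block for λ (equivalently, the smallest k with (A − λI)^k v = 0 for every generalised eigenvector v of λ).

  λ = -1: largest Jordan block has size 1, contributing (x + 1)
  λ = 1: largest Jordan block has size 2, contributing (x − 1)^2

So m_A(x) = (x - 1)^2*(x + 1) = x^3 - x^2 - x + 1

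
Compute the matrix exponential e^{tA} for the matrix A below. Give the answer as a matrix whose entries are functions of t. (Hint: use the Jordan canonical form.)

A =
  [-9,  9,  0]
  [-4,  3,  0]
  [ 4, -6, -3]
e^{tA} =
  [-6*t*exp(-3*t) + exp(-3*t), 9*t*exp(-3*t), 0]
  [-4*t*exp(-3*t), 6*t*exp(-3*t) + exp(-3*t), 0]
  [4*t*exp(-3*t), -6*t*exp(-3*t), exp(-3*t)]

Strategy: write A = P · J · P⁻¹ where J is a Jordan canonical form, so e^{tA} = P · e^{tJ} · P⁻¹, and e^{tJ} can be computed block-by-block.

A has Jordan form
J =
  [-3,  1,  0]
  [ 0, -3,  0]
  [ 0,  0, -3]
(up to reordering of blocks).

Per-block formulas:
  For a 1×1 block at λ = -3: exp(t · [-3]) = [e^(-3t)].
  For a 2×2 Jordan block J_2(-3): exp(t · J_2(-3)) = e^(-3t)·(I + t·N), where N is the 2×2 nilpotent shift.

After assembling e^{tJ} and conjugating by P, we get:

e^{tA} =
  [-6*t*exp(-3*t) + exp(-3*t), 9*t*exp(-3*t), 0]
  [-4*t*exp(-3*t), 6*t*exp(-3*t) + exp(-3*t), 0]
  [4*t*exp(-3*t), -6*t*exp(-3*t), exp(-3*t)]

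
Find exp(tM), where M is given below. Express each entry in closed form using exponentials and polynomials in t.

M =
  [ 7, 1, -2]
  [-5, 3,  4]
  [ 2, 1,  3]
e^{tM} =
  [3*t*exp(4*t) + exp(4*t), t*exp(4*t), -2*t*exp(4*t)]
  [-3*t*exp(4*t) - 2*exp(5*t) + 2*exp(4*t), -t*exp(4*t) + exp(4*t), 2*t*exp(4*t) + 2*exp(5*t) - 2*exp(4*t)]
  [3*t*exp(4*t) - exp(5*t) + exp(4*t), t*exp(4*t), -2*t*exp(4*t) + exp(5*t)]

Strategy: write M = P · J · P⁻¹ where J is a Jordan canonical form, so e^{tM} = P · e^{tJ} · P⁻¹, and e^{tJ} can be computed block-by-block.

M has Jordan form
J =
  [4, 1, 0]
  [0, 4, 0]
  [0, 0, 5]
(up to reordering of blocks).

Per-block formulas:
  For a 2×2 Jordan block J_2(4): exp(t · J_2(4)) = e^(4t)·(I + t·N), where N is the 2×2 nilpotent shift.
  For a 1×1 block at λ = 5: exp(t · [5]) = [e^(5t)].

After assembling e^{tJ} and conjugating by P, we get:

e^{tM} =
  [3*t*exp(4*t) + exp(4*t), t*exp(4*t), -2*t*exp(4*t)]
  [-3*t*exp(4*t) - 2*exp(5*t) + 2*exp(4*t), -t*exp(4*t) + exp(4*t), 2*t*exp(4*t) + 2*exp(5*t) - 2*exp(4*t)]
  [3*t*exp(4*t) - exp(5*t) + exp(4*t), t*exp(4*t), -2*t*exp(4*t) + exp(5*t)]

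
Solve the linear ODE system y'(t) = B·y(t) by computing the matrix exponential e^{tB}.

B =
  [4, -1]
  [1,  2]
e^{tB} =
  [t*exp(3*t) + exp(3*t), -t*exp(3*t)]
  [t*exp(3*t), -t*exp(3*t) + exp(3*t)]

Strategy: write B = P · J · P⁻¹ where J is a Jordan canonical form, so e^{tB} = P · e^{tJ} · P⁻¹, and e^{tJ} can be computed block-by-block.

B has Jordan form
J =
  [3, 1]
  [0, 3]
(up to reordering of blocks).

Per-block formulas:
  For a 2×2 Jordan block J_2(3): exp(t · J_2(3)) = e^(3t)·(I + t·N), where N is the 2×2 nilpotent shift.

After assembling e^{tJ} and conjugating by P, we get:

e^{tB} =
  [t*exp(3*t) + exp(3*t), -t*exp(3*t)]
  [t*exp(3*t), -t*exp(3*t) + exp(3*t)]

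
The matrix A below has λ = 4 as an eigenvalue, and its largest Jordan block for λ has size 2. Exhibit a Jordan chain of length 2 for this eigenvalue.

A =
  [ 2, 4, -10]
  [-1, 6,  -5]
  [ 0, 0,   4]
A Jordan chain for λ = 4 of length 2:
v_1 = (-2, -1, 0)ᵀ
v_2 = (1, 0, 0)ᵀ

Let N = A − (4)·I. We want v_2 with N^2 v_2 = 0 but N^1 v_2 ≠ 0; then v_{j-1} := N · v_j for j = 2, …, 2.

Pick v_2 = (1, 0, 0)ᵀ.
Then v_1 = N · v_2 = (-2, -1, 0)ᵀ.

Sanity check: (A − (4)·I) v_1 = (0, 0, 0)ᵀ = 0. ✓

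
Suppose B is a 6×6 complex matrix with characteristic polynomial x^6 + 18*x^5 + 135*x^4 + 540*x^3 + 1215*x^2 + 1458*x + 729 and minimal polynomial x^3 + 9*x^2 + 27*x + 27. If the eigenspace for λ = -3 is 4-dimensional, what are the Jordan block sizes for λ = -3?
Block sizes for λ = -3: [3, 1, 1, 1]

Step 1 — from the characteristic polynomial, algebraic multiplicity of λ = -3 is 6. From dim ker(B − (-3)·I) = 4, there are exactly 4 Jordan blocks for λ = -3.
Step 2 — from the minimal polynomial, the factor (x + 3)^3 tells us the largest block for λ = -3 has size 3.
Step 3 — with total size 6, 4 blocks, and largest block 3, the block sizes (in nonincreasing order) are [3, 1, 1, 1].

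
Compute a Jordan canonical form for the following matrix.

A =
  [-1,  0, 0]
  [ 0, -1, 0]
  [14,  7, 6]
J_1(-1) ⊕ J_1(-1) ⊕ J_1(6)

The characteristic polynomial is
  det(x·I − A) = x^3 - 4*x^2 - 11*x - 6 = (x - 6)*(x + 1)^2

Eigenvalues and multiplicities (the geometric multiplicity of λ is n − rank(A − λI), which equals the number of Jordan blocks for λ):
  λ = -1: algebraic multiplicity = 2, geometric multiplicity = 2
  λ = 6: algebraic multiplicity = 1, geometric multiplicity = 1

Determining the block sizes for each eigenvalue:
  λ = -1: gm = am = 2, so every block has size 1 → block sizes [1, 1]
  λ = 6: one block (gm = 1), so the single block has size am = 1 → block sizes [1]

Assembling the blocks gives a Jordan form
J =
  [-1,  0, 0]
  [ 0, -1, 0]
  [ 0,  0, 6]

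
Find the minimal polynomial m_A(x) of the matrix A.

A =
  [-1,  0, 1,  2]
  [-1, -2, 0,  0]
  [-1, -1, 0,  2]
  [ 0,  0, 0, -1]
x^3 + 3*x^2 + 3*x + 1

The characteristic polynomial is χ_A(x) = (x + 1)^4, so the eigenvalues are known. The minimal polynomial is
  m_A(x) = Π_λ (x − λ)^{k_λ}
where k_λ is the size of the *largest* Jordan block for λ (equivalently, the smallest k with (A − λI)^k v = 0 for every generalised eigenvector v of λ).

  λ = -1: largest Jordan block has size 3, contributing (x + 1)^3

So m_A(x) = (x + 1)^3 = x^3 + 3*x^2 + 3*x + 1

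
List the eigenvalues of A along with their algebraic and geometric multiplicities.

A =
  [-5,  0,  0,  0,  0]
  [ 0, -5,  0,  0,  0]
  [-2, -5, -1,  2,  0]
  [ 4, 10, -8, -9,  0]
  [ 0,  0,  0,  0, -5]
λ = -5: alg = 5, geom = 4

Step 1 — factor the characteristic polynomial to read off the algebraic multiplicities:
  χ_A(x) = (x + 5)^5

Step 2 — compute geometric multiplicities via the rank-nullity identity g(λ) = n − rank(A − λI):
  rank(A − (-5)·I) = 1, so dim ker(A − (-5)·I) = n − 1 = 4

Summary:
  λ = -5: algebraic multiplicity = 5, geometric multiplicity = 4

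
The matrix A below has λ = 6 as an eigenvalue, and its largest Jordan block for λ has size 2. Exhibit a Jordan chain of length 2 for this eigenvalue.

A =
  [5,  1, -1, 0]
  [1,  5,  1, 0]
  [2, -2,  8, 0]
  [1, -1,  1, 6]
A Jordan chain for λ = 6 of length 2:
v_1 = (-1, 1, 2, 1)ᵀ
v_2 = (1, 0, 0, 0)ᵀ

Let N = A − (6)·I. We want v_2 with N^2 v_2 = 0 but N^1 v_2 ≠ 0; then v_{j-1} := N · v_j for j = 2, …, 2.

Pick v_2 = (1, 0, 0, 0)ᵀ.
Then v_1 = N · v_2 = (-1, 1, 2, 1)ᵀ.

Sanity check: (A − (6)·I) v_1 = (0, 0, 0, 0)ᵀ = 0. ✓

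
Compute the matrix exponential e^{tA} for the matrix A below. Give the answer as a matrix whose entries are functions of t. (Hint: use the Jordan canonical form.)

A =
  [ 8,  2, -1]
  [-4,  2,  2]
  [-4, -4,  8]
e^{tA} =
  [2*t*exp(6*t) + exp(6*t), 2*t*exp(6*t), -t*exp(6*t)]
  [-4*t*exp(6*t), -4*t*exp(6*t) + exp(6*t), 2*t*exp(6*t)]
  [-4*t*exp(6*t), -4*t*exp(6*t), 2*t*exp(6*t) + exp(6*t)]

Strategy: write A = P · J · P⁻¹ where J is a Jordan canonical form, so e^{tA} = P · e^{tJ} · P⁻¹, and e^{tJ} can be computed block-by-block.

A has Jordan form
J =
  [6, 1, 0]
  [0, 6, 0]
  [0, 0, 6]
(up to reordering of blocks).

Per-block formulas:
  For a 2×2 Jordan block J_2(6): exp(t · J_2(6)) = e^(6t)·(I + t·N), where N is the 2×2 nilpotent shift.
  For a 1×1 block at λ = 6: exp(t · [6]) = [e^(6t)].

After assembling e^{tJ} and conjugating by P, we get:

e^{tA} =
  [2*t*exp(6*t) + exp(6*t), 2*t*exp(6*t), -t*exp(6*t)]
  [-4*t*exp(6*t), -4*t*exp(6*t) + exp(6*t), 2*t*exp(6*t)]
  [-4*t*exp(6*t), -4*t*exp(6*t), 2*t*exp(6*t) + exp(6*t)]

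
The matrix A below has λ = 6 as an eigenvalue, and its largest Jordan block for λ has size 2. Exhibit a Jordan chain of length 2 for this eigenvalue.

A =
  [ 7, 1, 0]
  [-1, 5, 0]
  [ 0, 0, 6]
A Jordan chain for λ = 6 of length 2:
v_1 = (1, -1, 0)ᵀ
v_2 = (1, 0, 0)ᵀ

Let N = A − (6)·I. We want v_2 with N^2 v_2 = 0 but N^1 v_2 ≠ 0; then v_{j-1} := N · v_j for j = 2, …, 2.

Pick v_2 = (1, 0, 0)ᵀ.
Then v_1 = N · v_2 = (1, -1, 0)ᵀ.

Sanity check: (A − (6)·I) v_1 = (0, 0, 0)ᵀ = 0. ✓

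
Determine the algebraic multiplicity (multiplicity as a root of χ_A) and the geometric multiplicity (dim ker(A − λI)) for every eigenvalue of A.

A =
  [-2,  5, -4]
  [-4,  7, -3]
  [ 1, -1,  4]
λ = 3: alg = 3, geom = 1

Step 1 — factor the characteristic polynomial to read off the algebraic multiplicities:
  χ_A(x) = (x - 3)^3

Step 2 — compute geometric multiplicities via the rank-nullity identity g(λ) = n − rank(A − λI):
  rank(A − (3)·I) = 2, so dim ker(A − (3)·I) = n − 2 = 1

Summary:
  λ = 3: algebraic multiplicity = 3, geometric multiplicity = 1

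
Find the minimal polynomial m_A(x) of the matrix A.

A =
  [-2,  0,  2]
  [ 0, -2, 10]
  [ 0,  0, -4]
x^2 + 6*x + 8

The characteristic polynomial is χ_A(x) = (x + 2)^2*(x + 4), so the eigenvalues are known. The minimal polynomial is
  m_A(x) = Π_λ (x − λ)^{k_λ}
where k_λ is the size of the *largest* Jordan block for λ (equivalently, the smallest k with (A − λI)^k v = 0 for every generalised eigenvector v of λ).

  λ = -4: largest Jordan block has size 1, contributing (x + 4)
  λ = -2: largest Jordan block has size 1, contributing (x + 2)

So m_A(x) = (x + 2)*(x + 4) = x^2 + 6*x + 8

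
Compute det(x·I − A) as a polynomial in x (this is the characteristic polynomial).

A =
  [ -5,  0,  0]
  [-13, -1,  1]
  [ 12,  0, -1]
x^3 + 7*x^2 + 11*x + 5

Expanding det(x·I − A) (e.g. by cofactor expansion or by noting that A is similar to its Jordan form J, which has the same characteristic polynomial as A) gives
  χ_A(x) = x^3 + 7*x^2 + 11*x + 5
which factors as (x + 1)^2*(x + 5). The eigenvalues (with algebraic multiplicities) are λ = -5 with multiplicity 1, λ = -1 with multiplicity 2.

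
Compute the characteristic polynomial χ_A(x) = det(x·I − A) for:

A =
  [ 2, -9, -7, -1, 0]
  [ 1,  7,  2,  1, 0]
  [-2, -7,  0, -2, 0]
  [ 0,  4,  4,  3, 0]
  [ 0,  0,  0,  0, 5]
x^5 - 17*x^4 + 114*x^3 - 378*x^2 + 621*x - 405

Expanding det(x·I − A) (e.g. by cofactor expansion or by noting that A is similar to its Jordan form J, which has the same characteristic polynomial as A) gives
  χ_A(x) = x^5 - 17*x^4 + 114*x^3 - 378*x^2 + 621*x - 405
which factors as (x - 5)*(x - 3)^4. The eigenvalues (with algebraic multiplicities) are λ = 3 with multiplicity 4, λ = 5 with multiplicity 1.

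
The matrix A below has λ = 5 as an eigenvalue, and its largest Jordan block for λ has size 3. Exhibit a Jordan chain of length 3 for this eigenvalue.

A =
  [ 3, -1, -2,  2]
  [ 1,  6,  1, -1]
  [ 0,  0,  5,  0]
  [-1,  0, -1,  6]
A Jordan chain for λ = 5 of length 3:
v_1 = (1, 0, 0, 1)ᵀ
v_2 = (-2, 1, 0, -1)ᵀ
v_3 = (1, 0, 0, 0)ᵀ

Let N = A − (5)·I. We want v_3 with N^3 v_3 = 0 but N^2 v_3 ≠ 0; then v_{j-1} := N · v_j for j = 3, …, 2.

Pick v_3 = (1, 0, 0, 0)ᵀ.
Then v_2 = N · v_3 = (-2, 1, 0, -1)ᵀ.
Then v_1 = N · v_2 = (1, 0, 0, 1)ᵀ.

Sanity check: (A − (5)·I) v_1 = (0, 0, 0, 0)ᵀ = 0. ✓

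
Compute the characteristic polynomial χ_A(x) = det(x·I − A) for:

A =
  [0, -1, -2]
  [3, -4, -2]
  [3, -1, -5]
x^3 + 9*x^2 + 27*x + 27

Expanding det(x·I − A) (e.g. by cofactor expansion or by noting that A is similar to its Jordan form J, which has the same characteristic polynomial as A) gives
  χ_A(x) = x^3 + 9*x^2 + 27*x + 27
which factors as (x + 3)^3. The eigenvalues (with algebraic multiplicities) are λ = -3 with multiplicity 3.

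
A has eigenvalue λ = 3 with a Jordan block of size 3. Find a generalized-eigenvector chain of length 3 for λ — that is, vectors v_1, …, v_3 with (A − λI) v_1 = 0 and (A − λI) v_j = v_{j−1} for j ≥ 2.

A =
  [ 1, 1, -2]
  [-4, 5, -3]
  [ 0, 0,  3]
A Jordan chain for λ = 3 of length 3:
v_1 = (1, 2, 0)ᵀ
v_2 = (-2, -3, 0)ᵀ
v_3 = (0, 0, 1)ᵀ

Let N = A − (3)·I. We want v_3 with N^3 v_3 = 0 but N^2 v_3 ≠ 0; then v_{j-1} := N · v_j for j = 3, …, 2.

Pick v_3 = (0, 0, 1)ᵀ.
Then v_2 = N · v_3 = (-2, -3, 0)ᵀ.
Then v_1 = N · v_2 = (1, 2, 0)ᵀ.

Sanity check: (A − (3)·I) v_1 = (0, 0, 0)ᵀ = 0. ✓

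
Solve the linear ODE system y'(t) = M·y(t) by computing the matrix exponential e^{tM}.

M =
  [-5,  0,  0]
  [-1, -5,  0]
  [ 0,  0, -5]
e^{tM} =
  [exp(-5*t), 0, 0]
  [-t*exp(-5*t), exp(-5*t), 0]
  [0, 0, exp(-5*t)]

Strategy: write M = P · J · P⁻¹ where J is a Jordan canonical form, so e^{tM} = P · e^{tJ} · P⁻¹, and e^{tJ} can be computed block-by-block.

M has Jordan form
J =
  [-5,  1,  0]
  [ 0, -5,  0]
  [ 0,  0, -5]
(up to reordering of blocks).

Per-block formulas:
  For a 2×2 Jordan block J_2(-5): exp(t · J_2(-5)) = e^(-5t)·(I + t·N), where N is the 2×2 nilpotent shift.
  For a 1×1 block at λ = -5: exp(t · [-5]) = [e^(-5t)].

After assembling e^{tJ} and conjugating by P, we get:

e^{tM} =
  [exp(-5*t), 0, 0]
  [-t*exp(-5*t), exp(-5*t), 0]
  [0, 0, exp(-5*t)]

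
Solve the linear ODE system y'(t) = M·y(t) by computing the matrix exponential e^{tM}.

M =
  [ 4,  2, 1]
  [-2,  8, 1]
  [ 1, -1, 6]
e^{tM} =
  [t^2*exp(6*t)/2 - 2*t*exp(6*t) + exp(6*t), -t^2*exp(6*t)/2 + 2*t*exp(6*t), t*exp(6*t)]
  [t^2*exp(6*t)/2 - 2*t*exp(6*t), -t^2*exp(6*t)/2 + 2*t*exp(6*t) + exp(6*t), t*exp(6*t)]
  [t*exp(6*t), -t*exp(6*t), exp(6*t)]

Strategy: write M = P · J · P⁻¹ where J is a Jordan canonical form, so e^{tM} = P · e^{tJ} · P⁻¹, and e^{tJ} can be computed block-by-block.

M has Jordan form
J =
  [6, 1, 0]
  [0, 6, 1]
  [0, 0, 6]
(up to reordering of blocks).

Per-block formulas:
  For a 3×3 Jordan block J_3(6): exp(t · J_3(6)) = e^(6t)·(I + t·N + (t^2/2)·N^2), where N is the 3×3 nilpotent shift.

After assembling e^{tJ} and conjugating by P, we get:

e^{tM} =
  [t^2*exp(6*t)/2 - 2*t*exp(6*t) + exp(6*t), -t^2*exp(6*t)/2 + 2*t*exp(6*t), t*exp(6*t)]
  [t^2*exp(6*t)/2 - 2*t*exp(6*t), -t^2*exp(6*t)/2 + 2*t*exp(6*t) + exp(6*t), t*exp(6*t)]
  [t*exp(6*t), -t*exp(6*t), exp(6*t)]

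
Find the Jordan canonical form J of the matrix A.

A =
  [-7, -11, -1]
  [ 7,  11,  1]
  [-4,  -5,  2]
J_1(0) ⊕ J_2(3)

The characteristic polynomial is
  det(x·I − A) = x^3 - 6*x^2 + 9*x = x*(x - 3)^2

Eigenvalues and multiplicities (the geometric multiplicity of λ is n − rank(A − λI), which equals the number of Jordan blocks for λ):
  λ = 0: algebraic multiplicity = 1, geometric multiplicity = 1
  λ = 3: algebraic multiplicity = 2, geometric multiplicity = 1

Determining the block sizes for each eigenvalue:
  λ = 0: one block (gm = 1), so the single block has size am = 1 → block sizes [1]
  λ = 3: one block (gm = 1), so the single block has size am = 2 → block sizes [2]

Assembling the blocks gives a Jordan form
J =
  [0, 0, 0]
  [0, 3, 1]
  [0, 0, 3]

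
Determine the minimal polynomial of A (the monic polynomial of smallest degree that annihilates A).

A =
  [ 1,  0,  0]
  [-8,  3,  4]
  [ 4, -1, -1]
x^2 - 2*x + 1

The characteristic polynomial is χ_A(x) = (x - 1)^3, so the eigenvalues are known. The minimal polynomial is
  m_A(x) = Π_λ (x − λ)^{k_λ}
where k_λ is the size of the *largest* Jordan block for λ (equivalently, the smallest k with (A − λI)^k v = 0 for every generalised eigenvector v of λ).

  λ = 1: largest Jordan block has size 2, contributing (x − 1)^2

So m_A(x) = (x - 1)^2 = x^2 - 2*x + 1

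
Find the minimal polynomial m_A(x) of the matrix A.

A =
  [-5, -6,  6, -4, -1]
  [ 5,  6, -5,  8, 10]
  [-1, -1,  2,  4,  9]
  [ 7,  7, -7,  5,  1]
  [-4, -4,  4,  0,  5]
x^4 - 12*x^3 + 46*x^2 - 60*x + 25

The characteristic polynomial is χ_A(x) = (x - 5)^2*(x - 1)^3, so the eigenvalues are known. The minimal polynomial is
  m_A(x) = Π_λ (x − λ)^{k_λ}
where k_λ is the size of the *largest* Jordan block for λ (equivalently, the smallest k with (A − λI)^k v = 0 for every generalised eigenvector v of λ).

  λ = 1: largest Jordan block has size 2, contributing (x − 1)^2
  λ = 5: largest Jordan block has size 2, contributing (x − 5)^2

So m_A(x) = (x - 5)^2*(x - 1)^2 = x^4 - 12*x^3 + 46*x^2 - 60*x + 25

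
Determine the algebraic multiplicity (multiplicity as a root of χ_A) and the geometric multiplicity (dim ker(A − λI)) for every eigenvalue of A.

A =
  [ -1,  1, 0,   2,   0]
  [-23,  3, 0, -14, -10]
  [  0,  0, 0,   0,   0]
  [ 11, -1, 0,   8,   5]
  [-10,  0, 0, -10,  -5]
λ = 0: alg = 4, geom = 3; λ = 5: alg = 1, geom = 1

Step 1 — factor the characteristic polynomial to read off the algebraic multiplicities:
  χ_A(x) = x^4*(x - 5)

Step 2 — compute geometric multiplicities via the rank-nullity identity g(λ) = n − rank(A − λI):
  rank(A − (0)·I) = 2, so dim ker(A − (0)·I) = n − 2 = 3
  rank(A − (5)·I) = 4, so dim ker(A − (5)·I) = n − 4 = 1

Summary:
  λ = 0: algebraic multiplicity = 4, geometric multiplicity = 3
  λ = 5: algebraic multiplicity = 1, geometric multiplicity = 1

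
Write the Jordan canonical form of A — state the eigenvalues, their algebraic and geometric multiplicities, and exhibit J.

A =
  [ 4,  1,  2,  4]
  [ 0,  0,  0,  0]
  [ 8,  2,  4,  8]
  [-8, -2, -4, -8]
J_2(0) ⊕ J_1(0) ⊕ J_1(0)

The characteristic polynomial is
  det(x·I − A) = x^4

Eigenvalues and multiplicities (the geometric multiplicity of λ is n − rank(A − λI), which equals the number of Jordan blocks for λ):
  λ = 0: algebraic multiplicity = 4, geometric multiplicity = 3

Determining the block sizes for each eigenvalue:
  λ = 0: 3 blocks summing to 4 forces exactly one block of size 2 and the rest size 1 → block sizes [2, 1, 1]

Assembling the blocks gives a Jordan form
J =
  [0, 1, 0, 0]
  [0, 0, 0, 0]
  [0, 0, 0, 0]
  [0, 0, 0, 0]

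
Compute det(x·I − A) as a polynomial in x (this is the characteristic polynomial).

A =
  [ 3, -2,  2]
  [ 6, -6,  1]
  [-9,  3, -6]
x^3 + 9*x^2 + 27*x + 27

Expanding det(x·I − A) (e.g. by cofactor expansion or by noting that A is similar to its Jordan form J, which has the same characteristic polynomial as A) gives
  χ_A(x) = x^3 + 9*x^2 + 27*x + 27
which factors as (x + 3)^3. The eigenvalues (with algebraic multiplicities) are λ = -3 with multiplicity 3.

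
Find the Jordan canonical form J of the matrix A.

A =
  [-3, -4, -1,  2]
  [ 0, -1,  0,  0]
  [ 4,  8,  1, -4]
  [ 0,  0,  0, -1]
J_2(-1) ⊕ J_1(-1) ⊕ J_1(-1)

The characteristic polynomial is
  det(x·I − A) = x^4 + 4*x^3 + 6*x^2 + 4*x + 1 = (x + 1)^4

Eigenvalues and multiplicities (the geometric multiplicity of λ is n − rank(A − λI), which equals the number of Jordan blocks for λ):
  λ = -1: algebraic multiplicity = 4, geometric multiplicity = 3

Determining the block sizes for each eigenvalue:
  λ = -1: 3 blocks summing to 4 forces exactly one block of size 2 and the rest size 1 → block sizes [2, 1, 1]

Assembling the blocks gives a Jordan form
J =
  [-1,  1,  0,  0]
  [ 0, -1,  0,  0]
  [ 0,  0, -1,  0]
  [ 0,  0,  0, -1]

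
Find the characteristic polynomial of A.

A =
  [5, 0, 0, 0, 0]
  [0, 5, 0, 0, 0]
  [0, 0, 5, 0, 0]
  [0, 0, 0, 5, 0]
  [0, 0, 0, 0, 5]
x^5 - 25*x^4 + 250*x^3 - 1250*x^2 + 3125*x - 3125

Expanding det(x·I − A) (e.g. by cofactor expansion or by noting that A is similar to its Jordan form J, which has the same characteristic polynomial as A) gives
  χ_A(x) = x^5 - 25*x^4 + 250*x^3 - 1250*x^2 + 3125*x - 3125
which factors as (x - 5)^5. The eigenvalues (with algebraic multiplicities) are λ = 5 with multiplicity 5.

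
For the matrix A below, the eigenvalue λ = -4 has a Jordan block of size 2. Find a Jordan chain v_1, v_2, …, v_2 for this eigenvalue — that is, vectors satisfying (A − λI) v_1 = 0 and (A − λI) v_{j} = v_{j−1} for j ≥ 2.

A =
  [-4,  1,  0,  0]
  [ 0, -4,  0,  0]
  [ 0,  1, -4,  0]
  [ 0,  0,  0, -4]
A Jordan chain for λ = -4 of length 2:
v_1 = (1, 0, 1, 0)ᵀ
v_2 = (0, 1, 0, 0)ᵀ

Let N = A − (-4)·I. We want v_2 with N^2 v_2 = 0 but N^1 v_2 ≠ 0; then v_{j-1} := N · v_j for j = 2, …, 2.

Pick v_2 = (0, 1, 0, 0)ᵀ.
Then v_1 = N · v_2 = (1, 0, 1, 0)ᵀ.

Sanity check: (A − (-4)·I) v_1 = (0, 0, 0, 0)ᵀ = 0. ✓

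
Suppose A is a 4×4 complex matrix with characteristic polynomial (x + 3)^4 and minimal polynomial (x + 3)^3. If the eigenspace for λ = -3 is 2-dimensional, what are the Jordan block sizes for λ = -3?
Block sizes for λ = -3: [3, 1]

Step 1 — from the characteristic polynomial, algebraic multiplicity of λ = -3 is 4. From dim ker(A − (-3)·I) = 2, there are exactly 2 Jordan blocks for λ = -3.
Step 2 — from the minimal polynomial, the factor (x + 3)^3 tells us the largest block for λ = -3 has size 3.
Step 3 — with total size 4, 2 blocks, and largest block 3, the block sizes (in nonincreasing order) are [3, 1].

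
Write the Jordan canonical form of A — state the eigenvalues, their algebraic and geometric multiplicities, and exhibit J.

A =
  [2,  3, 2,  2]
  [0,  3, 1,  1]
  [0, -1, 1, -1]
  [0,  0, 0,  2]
J_3(2) ⊕ J_1(2)

The characteristic polynomial is
  det(x·I − A) = x^4 - 8*x^3 + 24*x^2 - 32*x + 16 = (x - 2)^4

Eigenvalues and multiplicities (the geometric multiplicity of λ is n − rank(A − λI), which equals the number of Jordan blocks for λ):
  λ = 2: algebraic multiplicity = 4, geometric multiplicity = 2

Determining the block sizes for each eigenvalue:
  λ = 2: with am = 4 and gm = 2, the partition is not yet determined (e.g. several partitions of 4 into 2 parts exist). Let N = A − (2)·I. Computing rank(N^1) = 2, rank(N^2) = 1, rank(N^3) = 0; the number of blocks of size ≥ j is rank(N^{j−1}) − rank(N^j), giving [2, 1, 1]. So we have 1 block(s) of size 3, 1 block(s) of size 1 → block sizes [3, 1]

Assembling the blocks gives a Jordan form
J =
  [2, 1, 0, 0]
  [0, 2, 1, 0]
  [0, 0, 2, 0]
  [0, 0, 0, 2]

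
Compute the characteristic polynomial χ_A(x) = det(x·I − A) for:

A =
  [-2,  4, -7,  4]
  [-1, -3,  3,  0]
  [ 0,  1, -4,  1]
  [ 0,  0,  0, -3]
x^4 + 12*x^3 + 54*x^2 + 108*x + 81

Expanding det(x·I − A) (e.g. by cofactor expansion or by noting that A is similar to its Jordan form J, which has the same characteristic polynomial as A) gives
  χ_A(x) = x^4 + 12*x^3 + 54*x^2 + 108*x + 81
which factors as (x + 3)^4. The eigenvalues (with algebraic multiplicities) are λ = -3 with multiplicity 4.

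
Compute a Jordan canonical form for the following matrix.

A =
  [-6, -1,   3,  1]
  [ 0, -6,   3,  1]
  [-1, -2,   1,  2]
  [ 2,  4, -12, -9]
J_3(-5) ⊕ J_1(-5)

The characteristic polynomial is
  det(x·I − A) = x^4 + 20*x^3 + 150*x^2 + 500*x + 625 = (x + 5)^4

Eigenvalues and multiplicities (the geometric multiplicity of λ is n − rank(A − λI), which equals the number of Jordan blocks for λ):
  λ = -5: algebraic multiplicity = 4, geometric multiplicity = 2

Determining the block sizes for each eigenvalue:
  λ = -5: with am = 4 and gm = 2, the partition is not yet determined (e.g. several partitions of 4 into 2 parts exist). Let N = A − (-5)·I. Computing rank(N^1) = 2, rank(N^2) = 1, rank(N^3) = 0; the number of blocks of size ≥ j is rank(N^{j−1}) − rank(N^j), giving [2, 1, 1]. So we have 1 block(s) of size 3, 1 block(s) of size 1 → block sizes [3, 1]

Assembling the blocks gives a Jordan form
J =
  [-5,  1,  0,  0]
  [ 0, -5,  1,  0]
  [ 0,  0, -5,  0]
  [ 0,  0,  0, -5]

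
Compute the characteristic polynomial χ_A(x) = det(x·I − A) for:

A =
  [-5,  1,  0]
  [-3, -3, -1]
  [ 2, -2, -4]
x^3 + 12*x^2 + 48*x + 64

Expanding det(x·I − A) (e.g. by cofactor expansion or by noting that A is similar to its Jordan form J, which has the same characteristic polynomial as A) gives
  χ_A(x) = x^3 + 12*x^2 + 48*x + 64
which factors as (x + 4)^3. The eigenvalues (with algebraic multiplicities) are λ = -4 with multiplicity 3.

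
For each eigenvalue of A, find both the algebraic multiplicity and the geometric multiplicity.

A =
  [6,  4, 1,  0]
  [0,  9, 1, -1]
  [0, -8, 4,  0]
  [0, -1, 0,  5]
λ = 6: alg = 4, geom = 2

Step 1 — factor the characteristic polynomial to read off the algebraic multiplicities:
  χ_A(x) = (x - 6)^4

Step 2 — compute geometric multiplicities via the rank-nullity identity g(λ) = n − rank(A − λI):
  rank(A − (6)·I) = 2, so dim ker(A − (6)·I) = n − 2 = 2

Summary:
  λ = 6: algebraic multiplicity = 4, geometric multiplicity = 2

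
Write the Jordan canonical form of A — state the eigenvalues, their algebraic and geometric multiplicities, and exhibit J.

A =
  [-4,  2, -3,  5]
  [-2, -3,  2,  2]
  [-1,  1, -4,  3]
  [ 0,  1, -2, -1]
J_2(-3) ⊕ J_2(-3)

The characteristic polynomial is
  det(x·I − A) = x^4 + 12*x^3 + 54*x^2 + 108*x + 81 = (x + 3)^4

Eigenvalues and multiplicities (the geometric multiplicity of λ is n − rank(A − λI), which equals the number of Jordan blocks for λ):
  λ = -3: algebraic multiplicity = 4, geometric multiplicity = 2

Determining the block sizes for each eigenvalue:
  λ = -3: with am = 4 and gm = 2, the partition is not yet determined (e.g. several partitions of 4 into 2 parts exist). Let N = A − (-3)·I. Computing rank(N^1) = 2, rank(N^2) = 0; the number of blocks of size ≥ j is rank(N^{j−1}) − rank(N^j), giving [2, 2]. So we have 2 block(s) of size 2 → block sizes [2, 2]

Assembling the blocks gives a Jordan form
J =
  [-3,  1,  0,  0]
  [ 0, -3,  0,  0]
  [ 0,  0, -3,  1]
  [ 0,  0,  0, -3]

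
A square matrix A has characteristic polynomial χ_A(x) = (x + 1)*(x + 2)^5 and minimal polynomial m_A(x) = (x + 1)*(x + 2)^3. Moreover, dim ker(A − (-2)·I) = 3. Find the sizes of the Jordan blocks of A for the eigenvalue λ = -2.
Block sizes for λ = -2: [3, 1, 1]

Step 1 — from the characteristic polynomial, algebraic multiplicity of λ = -2 is 5. From dim ker(A − (-2)·I) = 3, there are exactly 3 Jordan blocks for λ = -2.
Step 2 — from the minimal polynomial, the factor (x + 2)^3 tells us the largest block for λ = -2 has size 3.
Step 3 — with total size 5, 3 blocks, and largest block 3, the block sizes (in nonincreasing order) are [3, 1, 1].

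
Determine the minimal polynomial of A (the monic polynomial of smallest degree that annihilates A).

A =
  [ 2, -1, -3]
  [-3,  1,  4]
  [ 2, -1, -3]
x^3

The characteristic polynomial is χ_A(x) = x^3, so the eigenvalues are known. The minimal polynomial is
  m_A(x) = Π_λ (x − λ)^{k_λ}
where k_λ is the size of the *largest* Jordan block for λ (equivalently, the smallest k with (A − λI)^k v = 0 for every generalised eigenvector v of λ).

  λ = 0: largest Jordan block has size 3, contributing (x − 0)^3

So m_A(x) = x^3 = x^3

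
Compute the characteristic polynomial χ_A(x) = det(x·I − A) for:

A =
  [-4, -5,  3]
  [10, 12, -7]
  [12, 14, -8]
x^3

Expanding det(x·I − A) (e.g. by cofactor expansion or by noting that A is similar to its Jordan form J, which has the same characteristic polynomial as A) gives
  χ_A(x) = x^3
which factors as x^3. The eigenvalues (with algebraic multiplicities) are λ = 0 with multiplicity 3.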